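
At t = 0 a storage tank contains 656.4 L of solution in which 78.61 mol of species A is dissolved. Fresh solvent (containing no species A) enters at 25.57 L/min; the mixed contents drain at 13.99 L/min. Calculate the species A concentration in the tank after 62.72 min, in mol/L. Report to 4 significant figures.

Total volume: dV/dt = Q_in − Q_out = 11.5800 L/min, so V(t) = 656.4 + 11.5800 t and V(62.72) = 1382.70 L.
Solute balance: dm/dt = 0 − Q_out C = −Q_out m/V(t).
Separate: dm/m = −Q_out dt/V(t) ⇒ ln(m/m₀) = −(Q_out/(Q_in−Q_out)) ln(V/V₀).
m = m₀ (V₀/V)^(Q_out/(Q_in−Q_out)) = 78.61 × (656.4/1382.70)^(1.20812) = 31.9581 mol.
C = m/V = 31.9581/1382.70 = 0.0231129 mol/L.

0.02311 mol/L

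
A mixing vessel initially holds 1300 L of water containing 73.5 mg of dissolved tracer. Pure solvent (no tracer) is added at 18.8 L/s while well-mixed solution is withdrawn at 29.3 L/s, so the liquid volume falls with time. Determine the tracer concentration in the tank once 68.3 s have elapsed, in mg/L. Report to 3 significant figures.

0.0134 mg/L

Let m(t) be the amount of tracer. Volume: V(t) = V₀ + (Q_in − Q_out) t = 1300 − 10.500 t; V(68.3) = 582.85 L.
No tracer enters, so dm/dt = −Q_out · (m/V).
dm/m = −Q_out dt/(V₀ − 10.500 t); integrating gives ln(m/m₀) = −(Q_out/(Q_in−Q_out)) ln(V/V₀).
m = m₀ (V₀/V)^(Q_out/(Q_in−Q_out)) = 73.5 × (1300/582.85)^(-2.7905) = 7.8365 mg.
C = m/V = 7.8365/582.85 = 0.013445 mg/L.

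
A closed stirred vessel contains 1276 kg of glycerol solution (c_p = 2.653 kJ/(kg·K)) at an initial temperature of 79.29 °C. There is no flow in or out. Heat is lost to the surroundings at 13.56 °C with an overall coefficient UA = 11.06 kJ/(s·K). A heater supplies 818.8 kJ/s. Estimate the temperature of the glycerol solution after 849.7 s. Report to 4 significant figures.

87.08 °C

First-law balance (no shaft work): M c_p dT/dt = −UA(T − T_amb) + Q̇.
dT/dt = (T_ss − T)/τ with T_ss = T_amb + Q̇/UA = 13.56 + 818.8/11.06 = 87.5925 °C, τ = M c_p/UA = 1276·2.653/11.06 = 306.078 s.
T approaches T_ss exponentially: T(t) = T_ss + (T₀ − T_ss) e^(−t/τ).
T(849.7) = 87.5925 + (-8.30255)·0.0622818 = 87.0755 °C.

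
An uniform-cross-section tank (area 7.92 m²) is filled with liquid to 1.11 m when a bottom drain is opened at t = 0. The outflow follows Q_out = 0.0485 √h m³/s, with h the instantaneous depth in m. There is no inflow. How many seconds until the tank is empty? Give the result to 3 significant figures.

344 s

With no inflow, A dh/dt = −0.0485 √h.
∫ h^(−1/2) dh = −(0.0485/A) ∫ dt, giving 2√h = 2√h₀ − (0.0485/A) t.
Set h = 0: 2√h₀ = (0.0485/A) t_empty ⇒ t_empty = 2A√h₀/0.0485.
t_empty = 2·7.92·√1.11/0.0485 = 15.840·1.0536/0.0485 = 344.09 s.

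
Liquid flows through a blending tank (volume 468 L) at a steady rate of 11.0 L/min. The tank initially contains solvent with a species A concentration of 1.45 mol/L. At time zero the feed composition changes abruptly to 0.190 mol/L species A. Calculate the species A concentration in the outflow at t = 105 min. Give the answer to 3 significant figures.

0.297 mol/L

Transient balance on the dissolved component: V dC/dt = Q(C_in − C).
So dC/dt = (C_in − C)/τ with τ = V/Q = 468/11.0 = 42.545 min.
Integrating: C(t) = C_in + (C₀ − C_in) e^(−t/τ).
C(105) = 0.190 + (1.45 − 0.190)·e^(−105/42.545) = 0.190 + (1.2600)·0.084759 = 0.29680 mol/L.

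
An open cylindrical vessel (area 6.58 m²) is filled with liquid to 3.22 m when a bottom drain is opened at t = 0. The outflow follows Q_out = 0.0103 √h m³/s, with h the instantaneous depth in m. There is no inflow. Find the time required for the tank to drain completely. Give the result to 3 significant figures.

2290 s

With no inflow, A dh/dt = −0.0103 √h.
∫ h^(−1/2) dh = −(0.0103/A) ∫ dt, giving 2√h = 2√h₀ − (0.0103/A) t.
Set h = 0: 2√h₀ = (0.0103/A) t_empty ⇒ t_empty = 2A√h₀/0.0103.
t_empty = 2·6.58·√3.22/0.0103 = 13.160·1.7944/0.0103 = 2292.7 s.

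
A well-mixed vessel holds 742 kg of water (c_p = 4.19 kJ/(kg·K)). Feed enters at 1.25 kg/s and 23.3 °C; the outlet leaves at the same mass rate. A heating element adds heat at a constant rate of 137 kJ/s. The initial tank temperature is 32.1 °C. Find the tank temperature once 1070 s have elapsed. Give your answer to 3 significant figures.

46.6 °C

Unsteady energy balance on the tank contents: M c_p dT/dt = ṁ c_p (T_in − T) + 137.
Rearrange: dT/dt = (T_ss − T)/τ with τ = M/ṁ = 593.60 s and T_ss = T_in + Q̇/(ṁ c_p) = 49.458 °C.
Integrating: T(t) = T_ss + (T₀ − T_ss) e^(−t/τ).
T(1070) = 49.458 + (-17.358)·e^(−1070/593.60) = 49.458 + (-17.358)·0.16488 = 46.596 °C.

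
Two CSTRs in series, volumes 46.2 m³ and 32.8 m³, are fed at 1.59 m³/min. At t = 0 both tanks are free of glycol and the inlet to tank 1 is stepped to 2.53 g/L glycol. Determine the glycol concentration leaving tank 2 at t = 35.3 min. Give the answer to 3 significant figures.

Time constants: τᵢ = Vᵢ/Q for each well-mixed tank.
τ₁ = 46.2/1.59 = 29.057 min; τ₂ = 32.8/1.59 = 20.629 min.
Solving the cascade with C₁(0)=C₂(0)=0 gives C₂(t) = C_in[1 − (τ₁ e^(−t/τ₁) − τ₂ e^(−t/τ₂))/(τ₁ − τ₂)].
At t = 35.3: e^(−t/τ₁) = 0.29675, e^(−t/τ₂) = 0.18065.
C₂ = 2.53·[1 − (29.057·0.29675 − 20.629·0.18065)/(8.4277)] = 2.53·0.41907 = 1.0603 g/L.

1.06 g/L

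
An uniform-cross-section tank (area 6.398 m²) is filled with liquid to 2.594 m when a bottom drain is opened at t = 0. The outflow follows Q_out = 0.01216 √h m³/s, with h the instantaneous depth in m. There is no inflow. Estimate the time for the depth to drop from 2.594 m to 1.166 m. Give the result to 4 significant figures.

Unsteady balance on liquid volume: A dh/dt = −0.01216 √h.
Separate and integrate: 2(√h − √h₀) = −(0.01216/A) t.
t = 2A(√h₀ − √h)/0.01216 = 2·6.398·(√2.594 − √1.166)/0.01216
  = 12.7960 × (1.61059 − 1.07981) / 0.01216 = 558.536 s.

558.5 s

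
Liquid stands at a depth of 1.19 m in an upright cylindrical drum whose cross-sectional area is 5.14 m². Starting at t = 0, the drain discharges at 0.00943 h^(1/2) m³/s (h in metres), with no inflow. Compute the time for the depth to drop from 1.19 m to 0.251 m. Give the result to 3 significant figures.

643 s

Unsteady balance on liquid volume: A dh/dt = −0.00943 √h.
∫ h^(−1/2) dh = −(0.00943/A) ∫ dt, giving 2√h = 2√h₀ − (0.00943/A) t.
t = 2A(√h₀ − √h)/0.00943 = 2·5.14·(√1.19 − √0.251)/0.00943
  = 10.280 × (1.0909 − 0.50100) / 0.00943 = 643.04 s.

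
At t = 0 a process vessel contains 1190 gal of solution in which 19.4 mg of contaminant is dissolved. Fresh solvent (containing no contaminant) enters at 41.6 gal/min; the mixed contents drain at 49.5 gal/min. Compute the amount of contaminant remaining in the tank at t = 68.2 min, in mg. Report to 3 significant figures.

Let m(t) be the amount of contaminant. Volume: V(t) = V₀ + (Q_in − Q_out) t = 1190 − 7.9000 t; V(68.2) = 651.22 gal.
No contaminant enters, so dm/dt = −Q_out · (m/V).
dm/m = −Q_out dt/(V₀ − 7.9000 t); integrating gives ln(m/m₀) = −(Q_out/(Q_in−Q_out)) ln(V/V₀).
m = m₀ (V₀/V)^(Q_out/(Q_in−Q_out)) = 19.4 × (1190/651.22)^(-6.2658) = 0.44390 mg.

0.444 mg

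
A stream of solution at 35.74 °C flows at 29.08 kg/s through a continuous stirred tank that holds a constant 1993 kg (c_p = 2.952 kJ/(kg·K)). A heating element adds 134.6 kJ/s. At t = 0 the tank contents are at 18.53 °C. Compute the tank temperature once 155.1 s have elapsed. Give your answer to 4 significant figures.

Energy balance: M c_p dT/dt = ṁ c_p (T_in − T) + 134.6.
τ = M/ṁ = 68.5351 s; T_ss = T_in + Q̇/(ṁ c_p) = 35.74 + 134.6/(29.08·2.952) = 37.3080 °C.
Solution: T(t) = T_ss + (T₀ − T_ss) e^(−t/τ).
T(155.1) = 37.3080 + (-18.7780)·e^(−155.1/68.5351) = 37.3080 + (-18.7780)·0.104030 = 35.3545 °C.

35.35 °C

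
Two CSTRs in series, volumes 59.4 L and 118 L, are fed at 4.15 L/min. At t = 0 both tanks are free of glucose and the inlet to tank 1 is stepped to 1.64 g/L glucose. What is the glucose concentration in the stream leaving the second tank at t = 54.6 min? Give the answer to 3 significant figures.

1.19 g/L

Each tank obeys Vᵢ dCᵢ/dt = Q(Cᵢ₋₁ − Cᵢ), so τᵢ = Vᵢ/Q.
τ₁ = 59.4/4.15 = 14.313 min; τ₂ = 118/4.15 = 28.434 min.
Solving the cascade with C₁(0)=C₂(0)=0 gives C₂(t) = C_in[1 − (τ₁ e^(−t/τ₁) − τ₂ e^(−t/τ₂))/(τ₁ − τ₂)].
At t = 54.6: e^(−t/τ₁) = 0.022046, e^(−t/τ₂) = 0.14657.
C₂ = 1.64·[1 − (14.313·0.022046 − 28.434·0.14657)/(-14.120)] = 1.64·0.72721 = 1.1926 g/L.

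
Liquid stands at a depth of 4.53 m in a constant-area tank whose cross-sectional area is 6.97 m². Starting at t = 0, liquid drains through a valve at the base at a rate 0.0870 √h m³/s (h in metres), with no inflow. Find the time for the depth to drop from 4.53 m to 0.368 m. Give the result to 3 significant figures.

244 s

Volume balance on the tank: A dh/dt = −0.0870 √h.
Separate and integrate: 2(√h − √h₀) = −(0.0870/A) t.
t = 2A(√h₀ − √h)/0.0870 = 2·6.97·(√4.53 − √0.368)/0.0870
  = 13.940 × (2.1284 − 0.60663) / 0.0870 = 243.83 s.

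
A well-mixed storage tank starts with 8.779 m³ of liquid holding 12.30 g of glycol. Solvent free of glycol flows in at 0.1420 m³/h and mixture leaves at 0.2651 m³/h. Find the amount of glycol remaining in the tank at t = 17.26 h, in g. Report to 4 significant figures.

Let m(t) be the amount of glycol. Volume: V(t) = V₀ + (Q_in − Q_out) t = 8.779 − 0.123100 t; V(17.26) = 6.65429 m³.
Solute balance: dm/dt = 0 − Q_out C = −Q_out m/V(t).
dm/m = −Q_out dt/(V₀ − 0.123100 t); integrating gives ln(m/m₀) = −(Q_out/(Q_in−Q_out)) ln(V/V₀).
m = m₀ (V₀/V)^(Q_out/(Q_in−Q_out)) = 12.30 × (8.779/6.65429)^(-2.15353) = 6.77239 g.

6.772 g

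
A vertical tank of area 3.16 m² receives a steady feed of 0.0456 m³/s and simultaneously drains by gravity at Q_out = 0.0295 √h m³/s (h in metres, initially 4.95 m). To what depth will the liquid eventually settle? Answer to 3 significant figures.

A dh/dt = Q_in − 0.0295 √h. Steady state requires inflow = outflow:
Q_in = 0.0295 √h_ss ⇒ √h_ss = 0.0456/0.0295 = 1.5458.
h_ss = 1.5458² = 2.3894 m. (Since h₀ = 4.95 m > h_ss, the level will fall toward this value.)

2.39 m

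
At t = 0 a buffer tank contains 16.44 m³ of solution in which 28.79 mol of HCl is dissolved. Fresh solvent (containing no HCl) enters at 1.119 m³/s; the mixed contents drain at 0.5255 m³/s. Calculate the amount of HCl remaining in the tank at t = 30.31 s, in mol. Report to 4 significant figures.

Let m(t) be the amount of HCl. Volume: V(t) = V₀ + (Q_in − Q_out) t = 16.44 + 0.593500 t; V(30.31) = 34.4290 m³.
Solute balance: dm/dt = 0 − Q_out C = −Q_out m/V(t).
Separate: dm/m = −Q_out dt/V(t) ⇒ ln(m/m₀) = −(Q_out/(Q_in−Q_out)) ln(V/V₀).
m = m₀ (V₀/V)^(Q_out/(Q_in−Q_out)) = 28.79 × (16.44/34.4290)^(0.885425) = 14.9624 mol.

14.96 mol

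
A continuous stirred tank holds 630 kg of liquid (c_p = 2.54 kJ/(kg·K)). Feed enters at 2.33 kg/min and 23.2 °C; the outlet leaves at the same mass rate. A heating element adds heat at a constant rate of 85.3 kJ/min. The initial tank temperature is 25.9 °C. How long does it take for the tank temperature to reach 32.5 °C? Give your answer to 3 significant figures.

First-law balance (no shaft work): M c_p dT/dt = ṁ c_p (T_in − T) + 85.3.
τ = M/ṁ = 270.39 min; T_ss = T_in + Q̇/(ṁ c_p) = 37.613 °C.
T(t) = T_ss + (T₀ − T_ss) e^(−t/τ). Set T = 32.5:
e^(−t/τ) = (32.5 − 37.613)/(25.9 − 37.613) = 0.43653
t = −270.39 · ln(0.43653) = 224.12 min.

224 min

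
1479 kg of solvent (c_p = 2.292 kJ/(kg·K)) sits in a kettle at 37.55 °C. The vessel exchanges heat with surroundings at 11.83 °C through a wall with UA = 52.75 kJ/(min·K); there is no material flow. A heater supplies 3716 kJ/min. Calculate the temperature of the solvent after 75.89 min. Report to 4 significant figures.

68.55 °C

Heat balance on the well-mixed liquid: M c_p dT/dt = −UA(T − T_amb) + Q̇.
dT/dt = (T_ss − T)/τ with T_ss = T_amb + Q̇/UA = 11.83 + 3716/52.75 = 82.2755 °C, τ = M c_p/UA = 1479·2.292/52.75 = 64.2629 min.
This is linear first-order; T(t) = T_ss + (T₀ − T_ss) e^(−t/τ).
T(75.89) = 82.2755 + (-44.7255)·0.306993 = 68.5451 °C.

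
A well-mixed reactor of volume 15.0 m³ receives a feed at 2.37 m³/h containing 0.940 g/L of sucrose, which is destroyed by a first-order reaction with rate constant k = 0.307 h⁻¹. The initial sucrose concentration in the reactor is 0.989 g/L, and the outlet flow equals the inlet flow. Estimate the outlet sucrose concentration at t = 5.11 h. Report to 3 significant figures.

0.382 g/L

Accumulation = in − out − consumed: V dC/dt = Q C_in − Q C − k V C.
This is linear with rate a = Q/V + k = 0.46500 h⁻¹.
C_ss = Q C_in/(Q + kV) = 0.31940 g/L; C(t) = C_ss + (C₀ − C_ss) e^(−a t).
C(5.11) = 0.31940 + (0.66960)·e^(−0.46500·5.11) = 0.31940 + (0.66960)·0.092908 = 0.38161 g/L.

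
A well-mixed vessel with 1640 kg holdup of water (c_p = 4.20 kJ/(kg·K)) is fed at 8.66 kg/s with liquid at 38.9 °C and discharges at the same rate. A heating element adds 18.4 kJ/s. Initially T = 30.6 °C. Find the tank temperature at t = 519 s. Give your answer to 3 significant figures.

Heat balance on the well-mixed liquid: M c_p dT/dt = ṁ c_p (T_in − T) + 18.4.
τ = M/ṁ = 189.38 s; T_ss = T_in + Q̇/(ṁ c_p) = 38.9 + 18.4/(8.66·4.20) = 39.406 °C.
Solution: T(t) = T_ss + (T₀ − T_ss) e^(−t/τ).
T(519) = 39.406 + (-8.8059)·e^(−519/189.38) = 39.406 + (-8.8059)·0.064533 = 38.838 °C.

38.8 °C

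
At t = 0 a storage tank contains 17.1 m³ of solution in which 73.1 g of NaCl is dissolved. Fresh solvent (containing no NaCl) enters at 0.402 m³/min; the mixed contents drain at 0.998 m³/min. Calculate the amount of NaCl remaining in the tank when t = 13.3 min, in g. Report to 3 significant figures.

Let m(t) be the amount of NaCl. Volume: V(t) = V₀ + (Q_in − Q_out) t = 17.1 − 0.59600 t; V(13.3) = 9.1732 m³.
Solute balance: dm/dt = 0 − Q_out C = −Q_out m/V(t).
Separate: dm/m = −Q_out dt/V(t) ⇒ ln(m/m₀) = −(Q_out/(Q_in−Q_out)) ln(V/V₀).
m = m₀ (V₀/V)^(Q_out/(Q_in−Q_out)) = 73.1 × (17.1/9.1732)^(-1.6745) = 25.764 g.

25.8 g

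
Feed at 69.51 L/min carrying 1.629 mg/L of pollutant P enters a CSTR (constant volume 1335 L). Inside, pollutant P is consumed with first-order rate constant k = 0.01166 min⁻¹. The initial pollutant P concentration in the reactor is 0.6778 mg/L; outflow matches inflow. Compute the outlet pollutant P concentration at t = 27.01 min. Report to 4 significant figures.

V dC/dt = Q(C_in − C) − k V C.
This is linear with rate a = Q/V + k = 0.0637274 min⁻¹.
C_ss = Q C_in/(Q + kV) = 1.33095 mg/L; C(t) = C_ss + (C₀ − C_ss) e^(−a t).
C(27.01) = 1.33095 + (-0.653147)·e^(−0.0637274·27.01) = 1.33095 + (-0.653147)·0.178838 = 1.21414 mg/L.

1.214 mg/L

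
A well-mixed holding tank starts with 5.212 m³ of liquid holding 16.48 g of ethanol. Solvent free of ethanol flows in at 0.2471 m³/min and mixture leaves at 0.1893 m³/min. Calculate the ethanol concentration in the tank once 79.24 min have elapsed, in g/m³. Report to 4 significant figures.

0.2134 g/m³

Let m(t) be the amount of ethanol. Volume: V(t) = V₀ + (Q_in − Q_out) t = 5.212 + 0.0578000 t; V(79.24) = 9.79207 m³.
Solute balance: dm/dt = 0 − Q_out C = −Q_out m/V(t).
Separate: dm/m = −Q_out dt/V(t) ⇒ ln(m/m₀) = −(Q_out/(Q_in−Q_out)) ln(V/V₀).
m = m₀ (V₀/V)^(Q_out/(Q_in−Q_out)) = 16.48 × (5.212/9.79207)^(3.27509) = 2.08934 g.
C = m/V = 2.08934/9.79207 = 0.213370 g/m³.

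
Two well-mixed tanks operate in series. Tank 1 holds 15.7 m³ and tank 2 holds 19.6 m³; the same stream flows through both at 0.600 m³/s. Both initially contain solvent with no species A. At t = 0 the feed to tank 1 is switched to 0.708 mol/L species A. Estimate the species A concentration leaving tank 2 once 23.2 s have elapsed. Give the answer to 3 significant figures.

0.133 mol/L

Each tank obeys Vᵢ dCᵢ/dt = Q(Cᵢ₋₁ − Cᵢ), so τᵢ = Vᵢ/Q.
τ₁ = 15.7/0.600 = 26.167 s; τ₂ = 19.6/0.600 = 32.667 s.
Solving the cascade with C₁(0)=C₂(0)=0 gives C₂(t) = C_in[1 − (τ₁ e^(−t/τ₁) − τ₂ e^(−t/τ₂))/(τ₁ − τ₂)].
At t = 23.2: e^(−t/τ₁) = 0.41204, e^(−t/τ₂) = 0.49154.
C₂ = 0.708·[1 − (26.167·0.41204 − 32.667·0.49154)/(-6.5000)] = 0.708·0.18842 = 0.13340 mol/L.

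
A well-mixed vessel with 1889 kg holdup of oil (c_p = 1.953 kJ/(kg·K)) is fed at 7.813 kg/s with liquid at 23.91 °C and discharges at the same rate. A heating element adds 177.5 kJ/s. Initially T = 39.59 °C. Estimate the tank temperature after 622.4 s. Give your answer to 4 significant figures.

35.85 °C

M c_p dT/dt = ṁ c_p (T_in − T) + Q̇.
τ = M/ṁ = 241.777 s; T_ss = T_in + Q̇/(ṁ c_p) = 23.91 + 177.5/(7.813·1.953) = 35.5426 °C.
T approaches T_ss exponentially: T(t) = T_ss + (T₀ − T_ss) e^(−t/τ).
T(622.4) = 35.5426 + (4.04736)·e^(−622.4/241.777) = 35.5426 + (4.04736)·0.0762088 = 35.8511 °C.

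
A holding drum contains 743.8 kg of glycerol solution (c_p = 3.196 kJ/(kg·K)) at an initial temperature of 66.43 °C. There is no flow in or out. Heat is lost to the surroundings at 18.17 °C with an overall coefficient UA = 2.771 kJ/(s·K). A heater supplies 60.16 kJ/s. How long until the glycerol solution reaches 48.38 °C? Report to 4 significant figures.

977.1 s

Heat balance on the well-mixed liquid: M c_p dT/dt = −UA(T − T_amb) + Q̇.
τ = M c_p/UA = 857.880 s; T_ss = T_amb + Q̇/UA = 18.17 + 60.16/2.771 = 39.8806 °C.
T(t) = T_ss + (T₀ − T_ss)e^(−t/τ); set T = 48.38:
t = −τ ln[(T − T_ss)/(T₀ − T_ss)] = −857.880 · ln(0.320136) = 977.133 s.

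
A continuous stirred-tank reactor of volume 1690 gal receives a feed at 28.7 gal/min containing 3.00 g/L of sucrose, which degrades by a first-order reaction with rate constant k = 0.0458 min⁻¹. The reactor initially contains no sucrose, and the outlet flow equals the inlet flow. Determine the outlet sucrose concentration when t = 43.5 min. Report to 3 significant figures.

V dC/dt = Q(C_in − C) − k V C.
This is linear with rate a = Q/V + k = 0.062782 min⁻¹.
C_ss = Q C_in/(Q + kV) = 0.81148 g/L; C(t) = C_ss + (C₀ − C_ss) e^(−a t).
C(43.5) = 0.81148 + (-0.81148)·e^(−0.062782·43.5) = 0.81148 + (-0.81148)·0.065152 = 0.75861 g/L.

0.759 g/L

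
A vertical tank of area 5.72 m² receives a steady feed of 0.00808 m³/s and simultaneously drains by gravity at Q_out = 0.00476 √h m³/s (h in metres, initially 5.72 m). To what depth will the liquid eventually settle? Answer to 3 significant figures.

2.88 m

Unsteady balance on liquid volume: A dh/dt = Q_in − 0.00476 √h. At steady state dh/dt = 0:
Q_in = 0.00476 √h_ss ⇒ √h_ss = 0.00808/0.00476 = 1.6975.
h_ss = 1.6975² = 2.8814 m. (Since h₀ = 5.72 m > h_ss, the level will fall toward this value.)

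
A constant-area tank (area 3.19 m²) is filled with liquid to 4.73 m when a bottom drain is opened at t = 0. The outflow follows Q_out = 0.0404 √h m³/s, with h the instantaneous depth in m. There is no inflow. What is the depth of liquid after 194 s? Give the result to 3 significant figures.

Accumulation of liquid (constant cross-section A): A dh/dt = −0.0404 √h.
This is separable: 2 d(√h)/dt = −0.0404/A, so √h = √h₀ − (0.0404/(2A)) t.
√h = √4.73 − 0.0404·194/(2·3.19) = 2.1749 − 1.2285 = 0.94639.
h = 0.94639² = 0.89566 m.

0.896 m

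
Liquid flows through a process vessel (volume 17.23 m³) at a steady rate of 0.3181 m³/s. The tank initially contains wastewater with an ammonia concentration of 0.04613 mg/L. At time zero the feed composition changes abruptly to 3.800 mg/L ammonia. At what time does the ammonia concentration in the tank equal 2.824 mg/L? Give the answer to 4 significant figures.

Unsteady species balance (constant V, well mixed): V dC/dt = Q(C_in − C), so τ = V/Q = 54.1654 s.
C(t) = C_in + (C₀ − C_in) e^(−t/τ). Set C = 2.824 and solve for t:
e^(−t/τ) = (C − C_in)/(C₀ − C_in) = (2.824 − 3.800)/(0.04613 − 3.800) = 0.259998
t = −τ ln(…) = 54.1654 × 1.34708 = 72.9651 s.

72.97 s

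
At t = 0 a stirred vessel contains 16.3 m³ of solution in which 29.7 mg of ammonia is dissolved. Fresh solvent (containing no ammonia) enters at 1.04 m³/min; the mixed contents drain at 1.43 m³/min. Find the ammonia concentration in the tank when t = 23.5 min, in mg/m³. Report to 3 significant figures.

Total volume: dV/dt = Q_in − Q_out = -0.39000 m³/min, so V(t) = 16.3 − 0.39000 t and V(23.5) = 7.1350 m³.
Species balance (pure solvent in): dm/dt = −Q_out · m/V(t).
dm/m = −Q_out dt/(V₀ − 0.39000 t); integrating gives ln(m/m₀) = −(Q_out/(Q_in−Q_out)) ln(V/V₀).
m = m₀ (V₀/V)^(Q_out/(Q_in−Q_out)) = 29.7 × (16.3/7.1350)^(-3.6667) = 1.4361 mg.
C = m/V = 1.4361/7.1350 = 0.20127 mg/m³.

0.201 mg/m³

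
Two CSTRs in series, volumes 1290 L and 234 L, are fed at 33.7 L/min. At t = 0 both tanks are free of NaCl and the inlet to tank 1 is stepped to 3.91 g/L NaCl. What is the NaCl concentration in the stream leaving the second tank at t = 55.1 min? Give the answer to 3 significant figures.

Time constants: τᵢ = Vᵢ/Q for each well-mixed tank.
τ₁ = 1290/33.7 = 38.279 min; τ₂ = 234/33.7 = 6.9436 min.
Solving the cascade with C₁(0)=C₂(0)=0 gives C₂(t) = C_in[1 − (τ₁ e^(−t/τ₁) − τ₂ e^(−t/τ₂))/(τ₁ − τ₂)].
At t = 55.1: e^(−t/τ₁) = 0.23706, e^(−t/τ₂) = 0.00035787.
C₂ = 3.91·[1 − (38.279·0.23706 − 6.9436·0.00035787)/(31.335)] = 3.91·0.71049 = 2.7780 g/L.

2.78 g/L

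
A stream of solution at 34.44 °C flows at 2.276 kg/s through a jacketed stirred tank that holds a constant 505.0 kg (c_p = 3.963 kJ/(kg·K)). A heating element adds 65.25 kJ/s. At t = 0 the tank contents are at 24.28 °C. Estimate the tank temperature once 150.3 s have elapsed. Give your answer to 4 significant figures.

32.84 °C

M c_p dT/dt = ṁ c_p (T_in − T) + Q̇.
τ = M/ṁ = 221.880 s; T_ss = T_in + Q̇/(ṁ c_p) = 34.44 + 65.25/(2.276·3.963) = 41.6741 °C.
Integrating: T(t) = T_ss + (T₀ − T_ss) e^(−t/τ).
T(150.3) = 41.6741 + (-17.3941)·e^(−150.3/221.880) = 41.6741 + (-17.3941)·0.507940 = 32.8389 °C.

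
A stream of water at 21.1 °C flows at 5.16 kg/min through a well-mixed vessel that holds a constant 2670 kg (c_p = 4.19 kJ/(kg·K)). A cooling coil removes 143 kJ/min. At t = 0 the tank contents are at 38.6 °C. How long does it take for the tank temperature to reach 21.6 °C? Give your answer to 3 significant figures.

632 min

Heat balance on the well-mixed liquid: M c_p dT/dt = ṁ c_p (T_in − T) − 143.
τ = M/ṁ = 517.44 min; T_ss = T_in − Q̇/(ṁ c_p) = 14.486 °C.
T(t) = T_ss + (T₀ − T_ss) e^(−t/τ). Set T = 21.6:
e^(−t/τ) = (21.6 − 14.486)/(38.6 − 14.486) = 0.29502
t = −517.44 · ln(0.29502) = 631.65 min.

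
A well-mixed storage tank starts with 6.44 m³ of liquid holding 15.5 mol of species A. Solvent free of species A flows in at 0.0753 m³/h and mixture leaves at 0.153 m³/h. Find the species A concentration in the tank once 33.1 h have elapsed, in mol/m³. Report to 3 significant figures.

Let m(t) be the amount of species A. Volume: V(t) = V₀ + (Q_in − Q_out) t = 6.44 − 0.077700 t; V(33.1) = 3.8681 m³.
No species A enters, so dm/dt = −Q_out · (m/V).
Separate: dm/m = −Q_out dt/V(t) ⇒ ln(m/m₀) = −(Q_out/(Q_in−Q_out)) ln(V/V₀).
m = m₀ (V₀/V)^(Q_out/(Q_in−Q_out)) = 15.5 × (6.44/3.8681)^(-1.9691) = 5.6807 mol.
C = m/V = 5.6807/3.8681 = 1.4686 mol/m³.

1.47 mol/m³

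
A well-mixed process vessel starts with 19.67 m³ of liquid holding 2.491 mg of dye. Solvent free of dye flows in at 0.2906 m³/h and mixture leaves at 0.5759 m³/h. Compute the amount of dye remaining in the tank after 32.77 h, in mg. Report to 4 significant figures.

0.6776 mg

Total volume: dV/dt = Q_in − Q_out = -0.285300 m³/h, so V(t) = 19.67 − 0.285300 t and V(32.77) = 10.3207 m³.
Species balance (pure solvent in): dm/dt = −Q_out · m/V(t).
dm/m = −Q_out dt/(V₀ − 0.285300 t); integrating gives ln(m/m₀) = −(Q_out/(Q_in−Q_out)) ln(V/V₀).
m = m₀ (V₀/V)^(Q_out/(Q_in−Q_out)) = 2.491 × (19.67/10.3207)^(-2.01858) = 0.677613 mg.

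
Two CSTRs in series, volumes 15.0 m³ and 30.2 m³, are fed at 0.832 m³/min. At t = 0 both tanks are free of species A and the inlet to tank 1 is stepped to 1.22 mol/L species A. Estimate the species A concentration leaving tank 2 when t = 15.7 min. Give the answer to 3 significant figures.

0.151 mol/L

Species balance on tank i: dCᵢ/dt = (Cᵢ₋₁ − Cᵢ)/τᵢ with τᵢ = Vᵢ/Q.
τ₁ = 15.0/0.832 = 18.029 min; τ₂ = 30.2/0.832 = 36.298 min.
Tank 1: C₁ = C_in(1 − e^(−t/τ₁)). Tank 2 (τ₁ ≠ τ₂): C₂ = C_in[1 − (τ₁ e^(−t/τ₁) − τ₂ e^(−t/τ₂))/(τ₁ − τ₂)].
At t = 15.7: e^(−t/τ₁) = 0.41861, e^(−t/τ₂) = 0.64887.
C₂ = 1.22·[1 − (18.029·0.41861 − 36.298·0.64887)/(-18.269)] = 1.22·0.12390 = 0.15116 mol/L.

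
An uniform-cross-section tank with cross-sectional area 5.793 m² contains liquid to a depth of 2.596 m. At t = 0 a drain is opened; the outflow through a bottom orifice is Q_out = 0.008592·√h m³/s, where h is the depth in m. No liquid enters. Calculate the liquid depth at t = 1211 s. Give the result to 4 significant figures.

Unsteady balance on liquid volume: A dh/dt = −0.008592 √h.
∫ h^(−1/2) dh = −(0.008592/A) ∫ dt, giving 2√h = 2√h₀ − (0.008592/A) t.
√h = √2.596 − 0.008592·1211/(2·5.793) = 1.61121 − 0.898059 = 0.713152.
h = 0.713152² = 0.508585 m.

0.5086 m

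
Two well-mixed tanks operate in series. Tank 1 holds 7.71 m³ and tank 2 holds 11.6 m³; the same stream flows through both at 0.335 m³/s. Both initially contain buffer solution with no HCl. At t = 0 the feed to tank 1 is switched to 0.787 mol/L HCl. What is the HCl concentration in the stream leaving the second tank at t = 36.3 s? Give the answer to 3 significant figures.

0.287 mol/L

Species balance on tank i: dCᵢ/dt = (Cᵢ₋₁ − Cᵢ)/τᵢ with τᵢ = Vᵢ/Q.
τ₁ = 7.71/0.335 = 23.015 s; τ₂ = 11.6/0.335 = 34.627 s.
Solving the cascade with C₁(0)=C₂(0)=0 gives C₂(t) = C_in[1 − (τ₁ e^(−t/τ₁) − τ₂ e^(−t/τ₂))/(τ₁ − τ₂)].
At t = 36.3: e^(−t/τ₁) = 0.20654, e^(−t/τ₂) = 0.35053.
C₂ = 0.787·[1 − (23.015·0.20654 − 34.627·0.35053)/(-11.612)] = 0.787·0.36410 = 0.28655 mol/L.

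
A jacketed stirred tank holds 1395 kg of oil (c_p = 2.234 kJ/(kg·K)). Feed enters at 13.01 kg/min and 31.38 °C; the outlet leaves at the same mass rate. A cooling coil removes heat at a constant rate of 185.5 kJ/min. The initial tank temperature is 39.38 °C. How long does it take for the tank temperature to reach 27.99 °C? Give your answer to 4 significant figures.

168.3 min

Heat balance on the well-mixed liquid: M c_p dT/dt = ṁ c_p (T_in − T) − 185.5.
τ = M/ṁ = 107.225 min; T_ss = T_in − Q̇/(ṁ c_p) = 24.9976 °C.
T(t) = T_ss + (T₀ − T_ss) e^(−t/τ). Set T = 27.99:
e^(−t/τ) = (27.99 − 24.9976)/(39.38 − 24.9976) = 0.208059
t = −107.225 · ln(0.208059) = 168.336 min.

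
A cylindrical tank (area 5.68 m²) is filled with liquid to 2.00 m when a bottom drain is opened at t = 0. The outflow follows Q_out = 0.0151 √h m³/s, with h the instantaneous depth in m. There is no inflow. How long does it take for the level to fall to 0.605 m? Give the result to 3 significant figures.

479 s

A dh/dt = −Q_out = −0.0151 √h.
Separate and integrate: 2(√h − √h₀) = −(0.0151/A) t.
t = 2A(√h₀ − √h)/0.0151 = 2·5.68·(√2.00 − √0.605)/0.0151
  = 11.360 × (1.4142 − 0.77782) / 0.0151 = 478.77 s.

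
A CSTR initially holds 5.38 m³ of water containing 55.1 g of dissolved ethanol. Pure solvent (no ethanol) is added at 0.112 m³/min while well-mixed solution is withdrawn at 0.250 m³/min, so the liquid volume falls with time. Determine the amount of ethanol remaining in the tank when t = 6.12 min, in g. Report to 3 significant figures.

40.4 g

Let m(t) be the amount of ethanol. Volume: V(t) = V₀ + (Q_in − Q_out) t = 5.38 − 0.13800 t; V(6.12) = 4.5354 m³.
Species balance (pure solvent in): dm/dt = −Q_out · m/V(t).
dm/m = −Q_out dt/(V₀ − 0.13800 t); integrating gives ln(m/m₀) = −(Q_out/(Q_in−Q_out)) ln(V/V₀).
m = m₀ (V₀/V)^(Q_out/(Q_in−Q_out)) = 55.1 × (5.38/4.5354)^(-1.8116) = 40.439 g.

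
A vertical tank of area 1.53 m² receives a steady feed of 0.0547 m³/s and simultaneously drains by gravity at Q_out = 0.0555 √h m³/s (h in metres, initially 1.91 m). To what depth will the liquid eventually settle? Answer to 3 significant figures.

A dh/dt = Q_in − 0.0555 √h. Steady state requires inflow = outflow:
Q_in = 0.0555 √h_ss ⇒ √h_ss = 0.0547/0.0555 = 0.98559.
h_ss = 0.98559² = 0.97138 m. (Since h₀ = 1.91 m > h_ss, the level will fall toward this value.)

0.971 m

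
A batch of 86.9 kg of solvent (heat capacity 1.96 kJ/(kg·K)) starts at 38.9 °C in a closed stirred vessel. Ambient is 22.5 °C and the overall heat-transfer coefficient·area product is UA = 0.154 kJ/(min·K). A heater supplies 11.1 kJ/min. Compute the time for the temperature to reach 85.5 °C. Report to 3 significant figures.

2010 min

Lumped-capacitance energy balance: M c_p dT/dt = UA(T_amb − T) + Q̇.
τ = M c_p/UA = 1106.0 min; T_ss = T_amb + Q̇/UA = 22.5 + 11.1/0.154 = 94.578 °C.
T(t) = T_ss + (T₀ − T_ss)e^(−t/τ); set T = 85.5:
t = −τ ln[(T − T_ss)/(T₀ − T_ss)] = −1106.0 · ln(0.16304) = 2006.0 min.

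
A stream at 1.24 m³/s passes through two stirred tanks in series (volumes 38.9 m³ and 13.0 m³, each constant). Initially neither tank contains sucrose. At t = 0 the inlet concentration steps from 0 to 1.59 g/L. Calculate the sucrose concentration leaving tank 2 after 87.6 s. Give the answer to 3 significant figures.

Each tank obeys Vᵢ dCᵢ/dt = Q(Cᵢ₋₁ − Cᵢ), so τᵢ = Vᵢ/Q.
τ₁ = 38.9/1.24 = 31.371 s; τ₂ = 13.0/1.24 = 10.484 s.
Solving the cascade with C₁(0)=C₂(0)=0 gives C₂(t) = C_in[1 − (τ₁ e^(−t/τ₁) − τ₂ e^(−t/τ₂))/(τ₁ − τ₂)].
At t = 87.6: e^(−t/τ₁) = 0.061275, e^(−t/τ₂) = 0.00023505.
C₂ = 1.59·[1 − (31.371·0.061275 − 10.484·0.00023505)/(20.887)] = 1.59·0.90809 = 1.4439 g/L.

1.44 g/L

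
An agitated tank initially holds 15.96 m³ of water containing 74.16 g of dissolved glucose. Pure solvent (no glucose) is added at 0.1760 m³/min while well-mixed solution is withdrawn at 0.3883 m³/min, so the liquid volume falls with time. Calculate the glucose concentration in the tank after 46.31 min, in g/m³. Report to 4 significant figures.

2.101 g/m³

Let m(t) be the amount of glucose. Volume: V(t) = V₀ + (Q_in − Q_out) t = 15.96 − 0.212300 t; V(46.31) = 6.12839 m³.
No glucose enters, so dm/dt = −Q_out · (m/V).
dm/m = −Q_out dt/(V₀ − 0.212300 t); integrating gives ln(m/m₀) = −(Q_out/(Q_in−Q_out)) ln(V/V₀).
m = m₀ (V₀/V)^(Q_out/(Q_in−Q_out)) = 74.16 × (15.96/6.12839)^(-1.82902) = 12.8787 g.
C = m/V = 12.8787/6.12839 = 2.10148 g/m³.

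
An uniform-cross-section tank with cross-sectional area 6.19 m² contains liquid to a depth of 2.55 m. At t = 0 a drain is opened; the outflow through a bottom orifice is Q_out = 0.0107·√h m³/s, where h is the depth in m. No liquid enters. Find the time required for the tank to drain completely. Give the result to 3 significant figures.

Volume balance on the tank: A dh/dt = −0.0107 √h.
This is separable: 2 d(√h)/dt = −0.0107/A, so √h = √h₀ − (0.0107/(2A)) t.
Tank is empty when √h = 0: t_empty = 2A√h₀/0.0107.
t_empty = 2·6.19·√2.55/0.0107 = 12.380·1.5969/0.0107 = 1847.6 s.

1850 s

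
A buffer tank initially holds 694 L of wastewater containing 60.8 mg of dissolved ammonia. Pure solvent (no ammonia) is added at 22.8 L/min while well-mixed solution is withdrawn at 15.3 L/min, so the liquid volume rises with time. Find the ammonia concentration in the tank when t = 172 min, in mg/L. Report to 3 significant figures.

0.00360 mg/L

Total volume: dV/dt = Q_in − Q_out = 7.5000 L/min, so V(t) = 694 + 7.5000 t and V(172) = 1984.0 L.
No ammonia enters, so dm/dt = −Q_out · (m/V).
dm/m = −Q_out dt/(V₀ + 7.5000 t); integrating gives ln(m/m₀) = −(Q_out/(Q_in−Q_out)) ln(V/V₀).
m = m₀ (V₀/V)^(Q_out/(Q_in−Q_out)) = 60.8 × (694/1984.0)^(2.0400) = 7.1333 mg.
C = m/V = 7.1333/1984.0 = 0.0035954 mg/L.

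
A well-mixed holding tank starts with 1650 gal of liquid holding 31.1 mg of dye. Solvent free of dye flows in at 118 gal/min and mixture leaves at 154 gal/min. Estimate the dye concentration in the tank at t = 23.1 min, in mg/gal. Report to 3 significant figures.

Let m(t) be the amount of dye. Volume: V(t) = V₀ + (Q_in − Q_out) t = 1650 − 36.000 t; V(23.1) = 818.40 gal.
Species balance (pure solvent in): dm/dt = −Q_out · m/V(t).
dm/m = −Q_out dt/(V₀ − 36.000 t); integrating gives ln(m/m₀) = −(Q_out/(Q_in−Q_out)) ln(V/V₀).
m = m₀ (V₀/V)^(Q_out/(Q_in−Q_out)) = 31.1 × (1650/818.40)^(-4.2778) = 1.5492 mg.
C = m/V = 1.5492/818.40 = 0.0018929 mg/gal.

0.00189 mg/gal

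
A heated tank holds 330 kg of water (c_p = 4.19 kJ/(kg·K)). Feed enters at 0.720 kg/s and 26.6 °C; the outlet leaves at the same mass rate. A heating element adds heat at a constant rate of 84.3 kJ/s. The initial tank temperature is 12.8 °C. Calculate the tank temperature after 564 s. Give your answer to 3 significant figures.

First-law balance (no shaft work): M c_p dT/dt = ṁ c_p (T_in − T) + 84.3.
τ = M/ṁ = 458.33 s; T_ss = T_in + Q̇/(ṁ c_p) = 26.6 + 84.3/(0.720·4.19) = 54.544 °C.
Integrating: T(t) = T_ss + (T₀ − T_ss) e^(−t/τ).
T(564) = 54.544 + (-41.744)·e^(−564/458.33) = 54.544 + (-41.744)·0.29213 = 42.349 °C.

42.3 °C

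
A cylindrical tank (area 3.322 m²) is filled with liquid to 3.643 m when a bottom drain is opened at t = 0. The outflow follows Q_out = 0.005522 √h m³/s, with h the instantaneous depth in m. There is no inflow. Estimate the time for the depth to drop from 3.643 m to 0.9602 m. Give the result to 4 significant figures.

A dh/dt = −Q_out = −0.005522 √h.
This is separable: 2 d(√h)/dt = −0.005522/A, so √h = √h₀ − (0.005522/(2A)) t.
t = 2A(√h₀ − √h)/0.005522 = 2·3.322·(√3.643 − √0.9602)/0.005522
  = 6.64400 × (1.90866 − 0.979898) / 0.005522 = 1117.48 s.

1117 s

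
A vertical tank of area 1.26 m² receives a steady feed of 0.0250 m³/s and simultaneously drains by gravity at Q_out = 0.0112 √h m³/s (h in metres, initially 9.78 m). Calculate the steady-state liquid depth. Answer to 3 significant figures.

4.98 m

Level balance: A dh/dt = 0.0250 − 0.0112 √h. Setting dh/dt = 0:
Q_in = 0.0112 √h_ss ⇒ √h_ss = 0.0250/0.0112 = 2.2321.
h_ss = 2.2321² = 4.9825 m. (Since h₀ = 9.78 m > h_ss, the level will fall toward this value.)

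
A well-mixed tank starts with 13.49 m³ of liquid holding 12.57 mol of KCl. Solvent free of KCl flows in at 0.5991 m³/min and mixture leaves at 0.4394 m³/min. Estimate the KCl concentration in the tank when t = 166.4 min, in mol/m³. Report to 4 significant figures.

0.01570 mol/m³

Let m(t) be the amount of KCl. Volume: V(t) = V₀ + (Q_in − Q_out) t = 13.49 + 0.159700 t; V(166.4) = 40.0641 m³.
Species balance (pure solvent in): dm/dt = −Q_out · m/V(t).
dm/m = −Q_out dt/(V₀ + 0.159700 t); integrating gives ln(m/m₀) = −(Q_out/(Q_in−Q_out)) ln(V/V₀).
m = m₀ (V₀/V)^(Q_out/(Q_in−Q_out)) = 12.57 × (13.49/40.0641)^(2.75141) = 0.628963 mol.
C = m/V = 0.628963/40.0641 = 0.0156989 mol/m³.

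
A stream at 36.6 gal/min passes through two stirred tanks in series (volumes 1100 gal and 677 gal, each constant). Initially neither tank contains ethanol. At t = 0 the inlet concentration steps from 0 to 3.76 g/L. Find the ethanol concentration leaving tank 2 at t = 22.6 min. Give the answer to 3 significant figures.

0.924 g/L

Species balance on tank i: dCᵢ/dt = (Cᵢ₋₁ − Cᵢ)/τᵢ with τᵢ = Vᵢ/Q.
τ₁ = 1100/36.6 = 30.055 min; τ₂ = 677/36.6 = 18.497 min.
Tank 1: C₁ = C_in(1 − e^(−t/τ₁)). Tank 2 (τ₁ ≠ τ₂): C₂ = C_in[1 − (τ₁ e^(−t/τ₁) − τ₂ e^(−t/τ₂))/(τ₁ − τ₂)].
At t = 22.6: e^(−t/τ₁) = 0.47144, e^(−t/τ₂) = 0.29470.
C₂ = 3.76·[1 − (30.055·0.47144 − 18.497·0.29470)/(11.557)] = 3.76·0.24569 = 0.92380 g/L.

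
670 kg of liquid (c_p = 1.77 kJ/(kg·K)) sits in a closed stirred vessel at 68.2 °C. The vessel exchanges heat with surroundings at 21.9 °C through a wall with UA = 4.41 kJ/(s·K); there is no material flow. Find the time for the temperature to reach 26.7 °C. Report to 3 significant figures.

609 s

M c_p dT/dt = −UA(T − T_amb).
τ = M c_p/UA = 268.91 s; T_ss = T_amb = 21.900 °C.
T(t) = T_ss + (T₀ − T_ss)e^(−t/τ); set T = 26.7:
t = −τ ln[(T − T_ss)/(T₀ − T_ss)] = −268.91 · ln(0.10367) = 609.50 s.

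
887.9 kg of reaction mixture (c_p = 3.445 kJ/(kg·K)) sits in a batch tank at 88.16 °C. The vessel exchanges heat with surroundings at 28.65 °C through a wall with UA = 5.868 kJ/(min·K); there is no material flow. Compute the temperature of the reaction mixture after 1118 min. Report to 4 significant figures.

M c_p dT/dt = −UA(T − T_amb).
dT/dt = (T_ss − T)/τ with T_ss = T_amb = 28.6500 °C, τ = M c_p/UA = 887.9·3.445/5.868 = 521.271 min.
Integrating: T(t) = T_ss + (T₀ − T_ss) e^(−t/τ).
T(1118) = 28.6500 + (59.5100)·0.117096 = 35.6184 °C.

35.62 °C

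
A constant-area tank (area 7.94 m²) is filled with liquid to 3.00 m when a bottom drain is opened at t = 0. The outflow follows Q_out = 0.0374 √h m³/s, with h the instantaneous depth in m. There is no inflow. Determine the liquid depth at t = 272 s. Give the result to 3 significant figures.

Volume balance on the tank: A dh/dt = −0.0374 √h.
This is separable: 2 d(√h)/dt = −0.0374/A, so √h = √h₀ − (0.0374/(2A)) t.
√h = √3.00 − 0.0374·272/(2·7.94) = 1.7321 − 0.64060 = 1.0914.
h = 1.0914² = 1.1913 m.

1.19 m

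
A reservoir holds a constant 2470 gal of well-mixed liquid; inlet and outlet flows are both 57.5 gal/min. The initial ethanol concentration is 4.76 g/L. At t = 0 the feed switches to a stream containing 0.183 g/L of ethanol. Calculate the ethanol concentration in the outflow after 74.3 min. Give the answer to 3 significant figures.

Accumulation = in − out for the solute gives V dC/dt = Q(C_in − C).
So dC/dt = (C_in − C)/τ with τ = V/Q = 2470/57.5 = 42.957 min.
C approaches C_in exponentially: C(t) = C_in + (C₀ − C_in) e^(−t/τ).
C(74.3) = 0.183 + (4.76 − 0.183)·e^(−74.3/42.957) = 0.183 + (4.5770)·0.17735 = 0.99471 g/L.

0.995 g/L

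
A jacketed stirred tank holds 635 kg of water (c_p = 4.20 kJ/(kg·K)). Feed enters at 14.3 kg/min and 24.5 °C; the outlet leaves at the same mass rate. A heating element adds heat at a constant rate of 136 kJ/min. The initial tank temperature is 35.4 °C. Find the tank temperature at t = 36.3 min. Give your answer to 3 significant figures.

Energy balance: M c_p dT/dt = ṁ c_p (T_in − T) + 136.
Rearrange: dT/dt = (T_ss − T)/τ with τ = M/ṁ = 44.406 min and T_ss = T_in + Q̇/(ṁ c_p) = 26.764 °C.
T approaches T_ss exponentially: T(t) = T_ss + (T₀ − T_ss) e^(−t/τ).
T(36.3) = 26.764 + (8.6356)·e^(−36.3/44.406) = 26.764 + (8.6356)·0.44155 = 30.577 °C.

30.6 °C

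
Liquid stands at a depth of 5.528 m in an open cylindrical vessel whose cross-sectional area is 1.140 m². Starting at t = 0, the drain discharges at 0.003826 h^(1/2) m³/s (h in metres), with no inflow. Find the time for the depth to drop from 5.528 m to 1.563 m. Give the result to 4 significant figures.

With no inflow, A dh/dt = −0.003826 √h.
Separate and integrate: 2(√h − √h₀) = −(0.003826/A) t.
t = 2A(√h₀ − √h)/0.003826 = 2·1.140·(√5.528 − √1.563)/0.003826
  = 2.28000 × (2.35117 − 1.25020) / 0.003826 = 656.093 s.

656.1 s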